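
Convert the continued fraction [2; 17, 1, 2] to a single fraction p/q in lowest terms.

109/53

Fold from the inside: start with 2/1.
  1 + 1/2 = 3/2
  17 + 2/3 = 53/3
  2 + 3/53 = 109/53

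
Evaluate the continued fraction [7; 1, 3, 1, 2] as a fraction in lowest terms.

109/14

Using pₖ = aₖpₖ₋₁ + pₖ₋₂ and qₖ = aₖqₖ₋₁ + qₖ₋₂:
  k=0: a=7, p=7, q=1
  k=1: a=1, p=8, q=1
  k=2: a=3, p=31, q=4
  k=3: a=1, p=39, q=5
  k=4: a=2, p=109, q=14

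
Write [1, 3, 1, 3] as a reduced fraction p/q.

19/15

Fold from the inside: start with 3/1.
  1 + 1/3 = 4/3
  3 + 3/4 = 15/4
  1 + 4/15 = 19/15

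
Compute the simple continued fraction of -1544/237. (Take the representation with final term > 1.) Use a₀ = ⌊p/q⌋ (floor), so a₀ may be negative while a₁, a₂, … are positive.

-1544 = -7×237 + 115
237 = 2×115 + 7
115 = 16×7 + 3
7 = 2×3 + 1
3 = 3×1 + 0  (stop)
So -1544/237 = [-7; 2, 16, 2, 3].

[-7; 2, 16, 2, 3]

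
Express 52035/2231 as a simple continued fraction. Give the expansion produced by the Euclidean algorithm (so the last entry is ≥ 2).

[23; 3, 11, 9, 3, 2]

52035 = 23*2231 + 722
2231 = 3*722 + 65
722 = 11*65 + 7
65 = 9*7 + 2
7 = 3*2 + 1
2 = 2*1 + 0  (stop)
So 52035/2231 = [23; 3, 11, 9, 3, 2].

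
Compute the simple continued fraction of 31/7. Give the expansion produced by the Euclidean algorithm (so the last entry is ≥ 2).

[4; 2, 3]

31 = 4*7 + 3
7 = 2*3 + 1
3 = 3*1 + 0  (stop)
So 31/7 = [4; 2, 3].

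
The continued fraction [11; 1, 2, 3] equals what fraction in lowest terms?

Fold from the inside: start with 3/1.
  2 + 1/3 = 7/3
  1 + 3/7 = 10/7
  11 + 7/10 = 117/10

117/10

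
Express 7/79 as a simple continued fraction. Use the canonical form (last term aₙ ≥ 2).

7 = 0·79 + 7
79 = 11·7 + 2
7 = 3·2 + 1
2 = 2·1 + 0  (stop)
So 7/79 = [0; 11, 3, 2].

[0; 11, 3, 2]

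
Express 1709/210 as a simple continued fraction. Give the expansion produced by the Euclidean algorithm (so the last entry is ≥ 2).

[8; 7, 4, 7]

1709 = 8×210 + 29
210 = 7×29 + 7
29 = 4×7 + 1
7 = 7×1 + 0  (stop)
So 1709/210 = [8; 7, 4, 7].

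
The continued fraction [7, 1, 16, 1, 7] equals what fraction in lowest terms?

1136/143

Fold from the inside: start with 7/1.
  1 + 1/7 = 8/7
  16 + 7/8 = 135/8
  1 + 8/135 = 143/135
  7 + 135/143 = 1136/143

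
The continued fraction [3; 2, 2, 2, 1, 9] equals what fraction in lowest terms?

Fold from the inside: start with 9/1.
  1 + 1/9 = 10/9
  2 + 9/10 = 29/10
  2 + 10/29 = 68/29
  2 + 29/68 = 165/68
  3 + 68/165 = 563/165

563/165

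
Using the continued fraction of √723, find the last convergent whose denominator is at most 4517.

√723 = [26; 1, 7, 1, 52, …] (period length 4).
Convergents:
  p_0/q_0 = 26/1
  p_1/q_1 = 27/1
  p_2/q_2 = 215/8
  p_3/q_3 = 242/9
  p_4/q_4 = 12799/476
  p_5/q_5 = 13041/485
  p_6/q_6 = 104086/3871
  p_7/q_7 = 117127/4356
  p_8/q_8 = 6194690/230383
q_7 = 4356 ≤ 4517 < 230383 = q_8, so the answer is 117127/4356.

117127/4356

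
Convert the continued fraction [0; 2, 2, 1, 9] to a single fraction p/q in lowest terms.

29/68

Fold from the inside: start with 9/1.
  1 + 1/9 = 10/9
  2 + 9/10 = 29/10
  2 + 10/29 = 68/29
  0 + 29/68 = 29/68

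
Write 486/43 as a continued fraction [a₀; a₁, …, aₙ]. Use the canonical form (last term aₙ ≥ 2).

486 = 11·43 + 13
43 = 3·13 + 4
13 = 3·4 + 1
4 = 4·1 + 0  (stop)
So 486/43 = [11; 3, 3, 4].

[11; 3, 3, 4]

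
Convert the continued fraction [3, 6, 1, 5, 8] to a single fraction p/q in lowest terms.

1054/335

Fold from the inside: start with 8/1.
  5 + 1/8 = 41/8
  1 + 8/41 = 49/41
  6 + 41/49 = 335/49
  3 + 49/335 = 1054/335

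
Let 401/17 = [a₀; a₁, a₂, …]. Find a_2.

401 = 23·17 + 10   →  a_0 = 23
17 = 1·10 + 7   →  a_1 = 1
10 = 1·7 + 3   →  a_2 = 1

1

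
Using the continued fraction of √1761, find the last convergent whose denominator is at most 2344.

97483/2323

√1761 = [41; 1, 26, 1, 82, …] (period length 4).
Convergents:
  p_0/q_0 = 41/1
  p_1/q_1 = 42/1
  p_2/q_2 = 1133/27
  p_3/q_3 = 1175/28
  p_4/q_4 = 97483/2323
  p_5/q_5 = 98658/2351
q_4 = 2323 ≤ 2344 < 2351 = q_5, so the answer is 97483/2323.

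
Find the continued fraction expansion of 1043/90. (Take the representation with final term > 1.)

1043 = 11·90 + 53
90 = 1·53 + 37
53 = 1·37 + 16
37 = 2·16 + 5
16 = 3·5 + 1
5 = 5·1 + 0  (stop)
So 1043/90 = [11; 1, 1, 2, 3, 5].

[11; 1, 1, 2, 3, 5]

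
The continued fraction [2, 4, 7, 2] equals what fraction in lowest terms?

139/62

Fold from the inside: start with 2/1.
  7 + 1/2 = 15/2
  4 + 2/15 = 62/15
  2 + 15/62 = 139/62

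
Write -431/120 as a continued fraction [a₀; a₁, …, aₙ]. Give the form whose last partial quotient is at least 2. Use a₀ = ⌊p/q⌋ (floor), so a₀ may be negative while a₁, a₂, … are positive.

-431 = -4·120 + 49
120 = 2·49 + 22
49 = 2·22 + 5
22 = 4·5 + 2
5 = 2·2 + 1
2 = 2·1 + 0  (stop)
So -431/120 = [-4; 2, 2, 4, 2, 2].

[-4; 2, 2, 4, 2, 2]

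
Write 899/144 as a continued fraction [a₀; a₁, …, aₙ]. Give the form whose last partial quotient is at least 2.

899 = 6*144 + 35
144 = 4*35 + 4
35 = 8*4 + 3
4 = 1*3 + 1
3 = 3*1 + 0  (stop)
So 899/144 = [6; 4, 8, 1, 3].

[6; 4, 8, 1, 3]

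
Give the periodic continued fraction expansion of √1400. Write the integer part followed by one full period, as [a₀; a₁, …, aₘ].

a₀ = ⌊√1400⌋ = 37.
With m₀=0, d₀=1 and mₖ₊₁ = dₖaₖ − mₖ, dₖ₊₁ = (n − mₖ₊₁²)/dₖ, aₖ₊₁ = ⌊(a₀+mₖ₊₁)/dₖ₊₁⌋:
  k=1: m=37, d=31, a=2
  k=2: m=25, d=25, a=2
  k=3: m=25, d=31, a=2
  k=4: m=37, d=1, a=74
d=1 and a=2a₀=74 at k=4, so the next step gives (m, d) = (37, 31) again — its k=1 value — and the period has length 4.

[37; 2, 2, 2, 74]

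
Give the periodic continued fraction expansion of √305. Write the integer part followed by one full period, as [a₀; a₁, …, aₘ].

a₀ = ⌊√305⌋ = 17.
With m₀=0, d₀=1 and mₖ₊₁ = dₖaₖ − mₖ, dₖ₊₁ = (n − mₖ₊₁²)/dₖ, aₖ₊₁ = ⌊(a₀+mₖ₊₁)/dₖ₊₁⌋:
  k=1: m=17, d=16, a=2
  k=2: m=15, d=5, a=6
  k=3: m=15, d=16, a=2
  k=4: m=17, d=1, a=34
d=1 and a=2a₀=34 at k=4, so the next step gives (m, d) = (17, 16) again — its k=1 value — and the period has length 4.

[17; 2, 6, 2, 34]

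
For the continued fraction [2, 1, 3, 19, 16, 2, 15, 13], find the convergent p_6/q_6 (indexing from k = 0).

108673/39471

Using pₖ = aₖpₖ₋₁ + pₖ₋₂, qₖ = aₖqₖ₋₁ + qₖ₋₂ (with p₋₁=1, p₋₂=0, q₋₁=0, q₋₂=1):
  k=0: a=2, p=2, q=1
  k=1: a=1, p=3, q=1
  k=2: a=3, p=11, q=4
  k=3: a=19, p=212, q=77
  k=4: a=16, p=3403, q=1236
  k=5: a=2, p=7018, q=2549
  k=6: a=15, p=108673, q=39471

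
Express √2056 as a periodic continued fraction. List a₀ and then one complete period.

a₀ = ⌊√2056⌋ = 45.
With m₀=0, d₀=1 and mₖ₊₁ = dₖaₖ − mₖ, dₖ₊₁ = (n − mₖ₊₁²)/dₖ, aₖ₊₁ = ⌊(a₀+mₖ₊₁)/dₖ₊₁⌋:
  k=1: m=45, d=31, a=2
  k=2: m=17, d=57, a=1
  k=3: m=40, d=8, a=10
  k=4: m=40, d=57, a=1
  k=5: m=17, d=31, a=2
  k=6: m=45, d=1, a=90
d=1 and a=2a₀=90 at k=6, so the next step gives (m, d) = (45, 31) again — its k=1 value — and the period has length 6.

[45; 2, 1, 10, 1, 2, 90]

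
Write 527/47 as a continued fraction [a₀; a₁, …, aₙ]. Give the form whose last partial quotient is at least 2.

527 = 11·47 + 10
47 = 4·10 + 7
10 = 1·7 + 3
7 = 2·3 + 1
3 = 3·1 + 0  (stop)
So 527/47 = [11; 4, 1, 2, 3].

[11; 4, 1, 2, 3]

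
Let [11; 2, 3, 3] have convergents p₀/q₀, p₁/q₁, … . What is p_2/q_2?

Using pₖ = aₖpₖ₋₁ + pₖ₋₂, qₖ = aₖqₖ₋₁ + qₖ₋₂ (with p₋₁=1, p₋₂=0, q₋₁=0, q₋₂=1):
  k=0: a=11, p=11, q=1
  k=1: a=2, p=23, q=2
  k=2: a=3, p=80, q=7

80/7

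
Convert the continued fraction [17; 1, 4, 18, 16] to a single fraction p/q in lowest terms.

Using pₖ = aₖpₖ₋₁ + pₖ₋₂ and qₖ = aₖqₖ₋₁ + qₖ₋₂:
  k=0: a=17, p=17, q=1
  k=1: a=1, p=18, q=1
  k=2: a=4, p=89, q=5
  k=3: a=18, p=1620, q=91
  k=4: a=16, p=26009, q=1461

26009/1461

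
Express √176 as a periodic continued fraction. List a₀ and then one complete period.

a₀ = ⌊√176⌋ = 13.
With m₀=0, d₀=1 and mₖ₊₁ = dₖaₖ − mₖ, dₖ₊₁ = (n − mₖ₊₁²)/dₖ, aₖ₊₁ = ⌊(a₀+mₖ₊₁)/dₖ₊₁⌋:
  k=1: m=13, d=7, a=3
  k=2: m=8, d=16, a=1
  k=3: m=8, d=7, a=3
  k=4: m=13, d=1, a=26
d=1 and a=2a₀=26 at k=4, so the next step gives (m, d) = (13, 7) again — its k=1 value — and the period has length 4.

[13; 3, 1, 3, 26]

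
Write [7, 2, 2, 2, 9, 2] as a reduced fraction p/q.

1765/238

Using pₖ = aₖpₖ₋₁ + pₖ₋₂ and qₖ = aₖqₖ₋₁ + qₖ₋₂:
  k=0: a=7, p=7, q=1
  k=1: a=2, p=15, q=2
  k=2: a=2, p=37, q=5
  k=3: a=2, p=89, q=12
  k=4: a=9, p=838, q=113
  k=5: a=2, p=1765, q=238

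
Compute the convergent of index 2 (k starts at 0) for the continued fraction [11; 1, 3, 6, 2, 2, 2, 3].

Using pₖ = aₖpₖ₋₁ + pₖ₋₂, qₖ = aₖqₖ₋₁ + qₖ₋₂ (with p₋₁=1, p₋₂=0, q₋₁=0, q₋₂=1):
  k=0: a=11, p=11, q=1
  k=1: a=1, p=12, q=1
  k=2: a=3, p=47, q=4

47/4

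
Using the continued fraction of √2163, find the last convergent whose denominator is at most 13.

93/2

√2163 = [46; 1, 1, 30, 1, 1, 92, …] (period length 6).
Convergents:
  p_0/q_0 = 46/1
  p_1/q_1 = 47/1
  p_2/q_2 = 93/2
  p_3/q_3 = 2837/61
q_2 = 2 ≤ 13 < 61 = q_3, so the answer is 93/2.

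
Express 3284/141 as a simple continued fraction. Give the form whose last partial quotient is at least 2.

[23; 3, 2, 3, 1, 1, 2]

3284 = 23·141 + 41
141 = 3·41 + 18
41 = 2·18 + 5
18 = 3·5 + 3
5 = 1·3 + 2
3 = 1·2 + 1
2 = 2·1 + 0  (stop)
So 3284/141 = [23; 3, 2, 3, 1, 1, 2].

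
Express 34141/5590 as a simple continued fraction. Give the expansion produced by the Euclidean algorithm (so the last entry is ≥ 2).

[6; 9, 3, 3, 8, 3, 2]

34141 = 6*5590 + 601
5590 = 9*601 + 181
601 = 3*181 + 58
181 = 3*58 + 7
58 = 8*7 + 2
7 = 3*2 + 1
2 = 2*1 + 0  (stop)
So 34141/5590 = [6; 9, 3, 3, 8, 3, 2].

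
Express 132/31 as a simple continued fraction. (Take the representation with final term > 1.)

132 = 4×31 + 8
31 = 3×8 + 7
8 = 1×7 + 1
7 = 7×1 + 0  (stop)
So 132/31 = [4; 3, 1, 7].

[4; 3, 1, 7]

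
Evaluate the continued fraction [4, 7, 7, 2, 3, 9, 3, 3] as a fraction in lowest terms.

Using pₖ = aₖpₖ₋₁ + pₖ₋₂ and qₖ = aₖqₖ₋₁ + qₖ₋₂:
  k=0: a=4, p=4, q=1
  k=1: a=7, p=29, q=7
  k=2: a=7, p=207, q=50
  k=3: a=2, p=443, q=107
  k=4: a=3, p=1536, q=371
  k=5: a=9, p=14267, q=3446
  k=6: a=3, p=44337, q=10709
  k=7: a=3, p=147278, q=35573

147278/35573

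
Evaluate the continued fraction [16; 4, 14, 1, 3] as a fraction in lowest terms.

3899/240

Fold from the inside: start with 3/1.
  1 + 1/3 = 4/3
  14 + 3/4 = 59/4
  4 + 4/59 = 240/59
  16 + 59/240 = 3899/240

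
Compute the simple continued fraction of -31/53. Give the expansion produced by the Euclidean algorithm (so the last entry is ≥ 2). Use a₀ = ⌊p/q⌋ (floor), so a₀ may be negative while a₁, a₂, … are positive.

-31 = -1*53 + 22
53 = 2*22 + 9
22 = 2*9 + 4
9 = 2*4 + 1
4 = 4*1 + 0  (stop)
So -31/53 = [-1; 2, 2, 2, 4].

[-1; 2, 2, 2, 4]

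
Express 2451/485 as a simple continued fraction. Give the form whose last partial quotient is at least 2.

2451 = 5×485 + 26
485 = 18×26 + 17
26 = 1×17 + 9
17 = 1×9 + 8
9 = 1×8 + 1
8 = 8×1 + 0  (stop)
So 2451/485 = [5; 18, 1, 1, 1, 8].

[5; 18, 1, 1, 1, 8]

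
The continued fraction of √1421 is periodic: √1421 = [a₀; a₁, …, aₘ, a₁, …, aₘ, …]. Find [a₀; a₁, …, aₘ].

[37; 1, 2, 3, 2, 3, 2, 1, 74]

a₀ = ⌊√1421⌋ = 37.
With m₀=0, d₀=1 and mₖ₊₁ = dₖaₖ − mₖ, dₖ₊₁ = (n − mₖ₊₁²)/dₖ, aₖ₊₁ = ⌊(a₀+mₖ₊₁)/dₖ₊₁⌋:
  k=1: m=37, d=52, a=1
  k=2: m=15, d=23, a=2
  k=3: m=31, d=20, a=3
  k=4: m=29, d=29, a=2
  k=5: m=29, d=20, a=3
  k=6: m=31, d=23, a=2
  k=7: m=15, d=52, a=1
  k=8: m=37, d=1, a=74
d=1 and a=2a₀=74 at k=8, so the next step gives (m, d) = (37, 52) again — its k=1 value — and the period has length 8.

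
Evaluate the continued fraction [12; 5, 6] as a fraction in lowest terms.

Using pₖ = aₖpₖ₋₁ + pₖ₋₂ and qₖ = aₖqₖ₋₁ + qₖ₋₂:
  k=0: a=12, p=12, q=1
  k=1: a=5, p=61, q=5
  k=2: a=6, p=378, q=31

378/31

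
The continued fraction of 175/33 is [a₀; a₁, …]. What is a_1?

3

175 = 5·33 + 10   →  a_0 = 5
33 = 3·10 + 3   →  a_1 = 3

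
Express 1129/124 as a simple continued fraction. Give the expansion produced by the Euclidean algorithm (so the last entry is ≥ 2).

[9; 9, 1, 1, 6]

1129 = 9·124 + 13
124 = 9·13 + 7
13 = 1·7 + 6
7 = 1·6 + 1
6 = 6·1 + 0  (stop)
So 1129/124 = [9; 9, 1, 1, 6].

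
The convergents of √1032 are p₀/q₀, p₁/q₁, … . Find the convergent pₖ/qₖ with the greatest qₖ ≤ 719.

√1032 = [32; 8, 64, …] (period length 2).
Convergents:
  p_0/q_0 = 32/1
  p_1/q_1 = 257/8
  p_2/q_2 = 16480/513
  p_3/q_3 = 132097/4112
q_2 = 513 ≤ 719 < 4112 = q_3, so the answer is 16480/513.

16480/513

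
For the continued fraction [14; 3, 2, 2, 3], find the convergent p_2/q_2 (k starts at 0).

Using pₖ = aₖpₖ₋₁ + pₖ₋₂, qₖ = aₖqₖ₋₁ + qₖ₋₂ (with p₋₁=1, p₋₂=0, q₋₁=0, q₋₂=1):
  k=0: a=14, p=14, q=1
  k=1: a=3, p=43, q=3
  k=2: a=2, p=100, q=7

100/7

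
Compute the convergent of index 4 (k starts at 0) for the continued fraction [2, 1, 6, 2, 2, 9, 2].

Using pₖ = aₖpₖ₋₁ + pₖ₋₂, qₖ = aₖqₖ₋₁ + qₖ₋₂ (with p₋₁=1, p₋₂=0, q₋₁=0, q₋₂=1):
  k=0: a=2, p=2, q=1
  k=1: a=1, p=3, q=1
  k=2: a=6, p=20, q=7
  k=3: a=2, p=43, q=15
  k=4: a=2, p=106, q=37

106/37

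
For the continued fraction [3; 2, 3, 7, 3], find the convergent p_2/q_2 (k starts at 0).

24/7

Using pₖ = aₖpₖ₋₁ + pₖ₋₂, qₖ = aₖqₖ₋₁ + qₖ₋₂ (with p₋₁=1, p₋₂=0, q₋₁=0, q₋₂=1):
  k=0: a=3, p=3, q=1
  k=1: a=2, p=7, q=2
  k=2: a=3, p=24, q=7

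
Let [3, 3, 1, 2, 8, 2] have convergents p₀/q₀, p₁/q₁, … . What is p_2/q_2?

13/4

Using pₖ = aₖpₖ₋₁ + pₖ₋₂, qₖ = aₖqₖ₋₁ + qₖ₋₂ (with p₋₁=1, p₋₂=0, q₋₁=0, q₋₂=1):
  k=0: a=3, p=3, q=1
  k=1: a=3, p=10, q=3
  k=2: a=1, p=13, q=4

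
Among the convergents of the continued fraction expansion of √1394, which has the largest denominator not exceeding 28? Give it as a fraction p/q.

112/3

√1394 = [37; 2, 1, 36, 1, 2, 74, …] (period length 6).
Convergents:
  p_0/q_0 = 37/1
  p_1/q_1 = 75/2
  p_2/q_2 = 112/3
  p_3/q_3 = 4107/110
q_2 = 3 ≤ 28 < 110 = q_3, so the answer is 112/3.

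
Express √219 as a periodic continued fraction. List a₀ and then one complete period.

[14; 1, 3, 1, 28]

a₀ = ⌊√219⌋ = 14.
With m₀=0, d₀=1 and mₖ₊₁ = dₖaₖ − mₖ, dₖ₊₁ = (n − mₖ₊₁²)/dₖ, aₖ₊₁ = ⌊(a₀+mₖ₊₁)/dₖ₊₁⌋:
  k=1: m=14, d=23, a=1
  k=2: m=9, d=6, a=3
  k=3: m=9, d=23, a=1
  k=4: m=14, d=1, a=28
d=1 and a=2a₀=28 at k=4, so the next step gives (m, d) = (14, 23) again — its k=1 value — and the period has length 4.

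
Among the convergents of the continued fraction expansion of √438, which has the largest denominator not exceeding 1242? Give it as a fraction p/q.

√438 = [20; 1, 12, 1, 40, …] (period length 4).
Convergents:
  p_0/q_0 = 20/1
  p_1/q_1 = 21/1
  p_2/q_2 = 272/13
  p_3/q_3 = 293/14
  p_4/q_4 = 11992/573
  p_5/q_5 = 12285/587
  p_6/q_6 = 159412/7617
q_5 = 587 ≤ 1242 < 7617 = q_6, so the answer is 12285/587.

12285/587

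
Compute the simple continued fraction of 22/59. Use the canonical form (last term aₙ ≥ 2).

[0; 2, 1, 2, 7]

22 = 0×59 + 22
59 = 2×22 + 15
22 = 1×15 + 7
15 = 2×7 + 1
7 = 7×1 + 0  (stop)
So 22/59 = [0; 2, 1, 2, 7].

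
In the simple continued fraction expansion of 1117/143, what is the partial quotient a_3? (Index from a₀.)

3

1117 = 7·143 + 116   →  a_0 = 7
143 = 1·116 + 27   →  a_1 = 1
116 = 4·27 + 8   →  a_2 = 4
27 = 3·8 + 3   →  a_3 = 3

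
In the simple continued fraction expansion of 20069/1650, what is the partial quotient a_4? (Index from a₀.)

20069 = 12·1650 + 269   →  a_0 = 12
1650 = 6·269 + 36   →  a_1 = 6
269 = 7·36 + 17   →  a_2 = 7
36 = 2·17 + 2   →  a_3 = 2
17 = 8·2 + 1   →  a_4 = 8

8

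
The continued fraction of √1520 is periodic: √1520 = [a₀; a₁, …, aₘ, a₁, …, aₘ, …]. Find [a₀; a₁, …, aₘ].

[38; 1, 76]

a₀ = ⌊√1520⌋ = 38.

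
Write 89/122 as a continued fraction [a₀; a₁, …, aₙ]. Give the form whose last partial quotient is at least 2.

[0; 1, 2, 1, 2, 3, 3]

89 = 0×122 + 89
122 = 1×89 + 33
89 = 2×33 + 23
33 = 1×23 + 10
23 = 2×10 + 3
10 = 3×3 + 1
3 = 3×1 + 0  (stop)
So 89/122 = [0; 1, 2, 1, 2, 3, 3].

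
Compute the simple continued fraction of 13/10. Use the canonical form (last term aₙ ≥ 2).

[1; 3, 3]

13 = 1*10 + 3
10 = 3*3 + 1
3 = 3*1 + 0  (stop)
So 13/10 = [1; 3, 3].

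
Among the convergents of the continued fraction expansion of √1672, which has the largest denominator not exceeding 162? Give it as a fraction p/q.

√1672 = [40; 1, 8, 10, 8, 1, 80, …] (period length 6).
Convergents:
  p_0/q_0 = 40/1
  p_1/q_1 = 41/1
  p_2/q_2 = 368/9
  p_3/q_3 = 3721/91
  p_4/q_4 = 30136/737
q_3 = 91 ≤ 162 < 737 = q_4, so the answer is 3721/91.

3721/91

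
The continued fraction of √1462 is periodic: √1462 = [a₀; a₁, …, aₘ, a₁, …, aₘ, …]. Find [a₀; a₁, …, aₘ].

a₀ = ⌊√1462⌋ = 38.
With m₀=0, d₀=1 and mₖ₊₁ = dₖaₖ − mₖ, dₖ₊₁ = (n − mₖ₊₁²)/dₖ, aₖ₊₁ = ⌊(a₀+mₖ₊₁)/dₖ₊₁⌋:
  k=1: m=38, d=18, a=4
  k=2: m=34, d=17, a=4
  k=3: m=34, d=18, a=4
  k=4: m=38, d=1, a=76
d=1 and a=2a₀=76 at k=4, so the next step gives (m, d) = (38, 18) again — its k=1 value — and the period has length 4.

[38; 4, 4, 4, 76]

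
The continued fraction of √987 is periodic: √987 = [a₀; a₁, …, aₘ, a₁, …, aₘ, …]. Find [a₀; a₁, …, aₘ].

[31; 2, 2, 2, 62]

a₀ = ⌊√987⌋ = 31.
With m₀=0, d₀=1 and mₖ₊₁ = dₖaₖ − mₖ, dₖ₊₁ = (n − mₖ₊₁²)/dₖ, aₖ₊₁ = ⌊(a₀+mₖ₊₁)/dₖ₊₁⌋:
  k=1: m=31, d=26, a=2
  k=2: m=21, d=21, a=2
  k=3: m=21, d=26, a=2
  k=4: m=31, d=1, a=62
d=1 and a=2a₀=62 at k=4, so the next step gives (m, d) = (31, 26) again — its k=1 value — and the period has length 4.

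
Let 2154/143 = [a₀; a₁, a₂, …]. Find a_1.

15

2154 = 15·143 + 9   →  a_0 = 15
143 = 15·9 + 8   →  a_1 = 15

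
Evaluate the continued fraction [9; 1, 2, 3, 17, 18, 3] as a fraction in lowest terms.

Fold from the inside: start with 3/1.
  18 + 1/3 = 55/3
  17 + 3/55 = 938/55
  3 + 55/938 = 2869/938
  2 + 938/2869 = 6676/2869
  1 + 2869/6676 = 9545/6676
  9 + 6676/9545 = 92581/9545

92581/9545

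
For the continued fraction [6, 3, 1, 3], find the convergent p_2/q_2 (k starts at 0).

25/4

Using pₖ = aₖpₖ₋₁ + pₖ₋₂, qₖ = aₖqₖ₋₁ + qₖ₋₂ (with p₋₁=1, p₋₂=0, q₋₁=0, q₋₂=1):
  k=0: a=6, p=6, q=1
  k=1: a=3, p=19, q=3
  k=2: a=1, p=25, q=4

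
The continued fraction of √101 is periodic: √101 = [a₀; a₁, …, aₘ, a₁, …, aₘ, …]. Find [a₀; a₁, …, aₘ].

a₀ = ⌊√101⌋ = 10.
With m₀=0, d₀=1 and mₖ₊₁ = dₖaₖ − mₖ, dₖ₊₁ = (n − mₖ₊₁²)/dₖ, aₖ₊₁ = ⌊(a₀+mₖ₊₁)/dₖ₊₁⌋:
  k=1: m=10, d=1, a=20
d=1 and a=2a₀=20 at k=1, so the next step gives (m, d) = (10, 1) again — its k=1 value — and the period has length 1.

[10; 20]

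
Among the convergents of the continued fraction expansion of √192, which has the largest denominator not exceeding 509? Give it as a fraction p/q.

2702/195

√192 = [13; 1, 5, 1, 26, …] (period length 4).
Convergents:
  p_0/q_0 = 13/1
  p_1/q_1 = 14/1
  p_2/q_2 = 83/6
  p_3/q_3 = 97/7
  p_4/q_4 = 2605/188
  p_5/q_5 = 2702/195
  p_6/q_6 = 16115/1163
q_5 = 195 ≤ 509 < 1163 = q_6, so the answer is 2702/195.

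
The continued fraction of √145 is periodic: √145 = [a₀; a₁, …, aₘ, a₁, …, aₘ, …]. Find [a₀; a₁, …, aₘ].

a₀ = ⌊√145⌋ = 12.
With m₀=0, d₀=1 and mₖ₊₁ = dₖaₖ − mₖ, dₖ₊₁ = (n − mₖ₊₁²)/dₖ, aₖ₊₁ = ⌊(a₀+mₖ₊₁)/dₖ₊₁⌋:
  k=1: m=12, d=1, a=24
d=1 and a=2a₀=24 at k=1, so the next step gives (m, d) = (12, 1) again — its k=1 value — and the period has length 1.

[12; 24]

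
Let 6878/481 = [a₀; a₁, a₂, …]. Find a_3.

1

6878 = 14·481 + 144   →  a_0 = 14
481 = 3·144 + 49   →  a_1 = 3
144 = 2·49 + 46   →  a_2 = 2
49 = 1·46 + 3   →  a_3 = 1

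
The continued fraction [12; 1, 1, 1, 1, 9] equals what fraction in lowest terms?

605/48

Fold from the inside: start with 9/1.
  1 + 1/9 = 10/9
  1 + 9/10 = 19/10
  1 + 10/19 = 29/19
  1 + 19/29 = 48/29
  12 + 29/48 = 605/48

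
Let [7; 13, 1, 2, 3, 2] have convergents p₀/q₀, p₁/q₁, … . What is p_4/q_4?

Using pₖ = aₖpₖ₋₁ + pₖ₋₂, qₖ = aₖqₖ₋₁ + qₖ₋₂ (with p₋₁=1, p₋₂=0, q₋₁=0, q₋₂=1):
  k=0: a=7, p=7, q=1
  k=1: a=13, p=92, q=13
  k=2: a=1, p=99, q=14
  k=3: a=2, p=290, q=41
  k=4: a=3, p=969, q=137

969/137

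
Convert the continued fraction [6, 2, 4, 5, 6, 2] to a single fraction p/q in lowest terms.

Fold from the inside: start with 2/1.
  6 + 1/2 = 13/2
  5 + 2/13 = 67/13
  4 + 13/67 = 281/67
  2 + 67/281 = 629/281
  6 + 281/629 = 4055/629

4055/629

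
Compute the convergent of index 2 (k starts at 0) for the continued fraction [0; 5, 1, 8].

1/6

Using pₖ = aₖpₖ₋₁ + pₖ₋₂, qₖ = aₖqₖ₋₁ + qₖ₋₂ (with p₋₁=1, p₋₂=0, q₋₁=0, q₋₂=1):
  k=0: a=0, p=0, q=1
  k=1: a=5, p=1, q=5
  k=2: a=1, p=1, q=6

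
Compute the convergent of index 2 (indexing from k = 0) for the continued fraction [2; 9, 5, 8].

97/46

Using pₖ = aₖpₖ₋₁ + pₖ₋₂, qₖ = aₖqₖ₋₁ + qₖ₋₂ (with p₋₁=1, p₋₂=0, q₋₁=0, q₋₂=1):
  k=0: a=2, p=2, q=1
  k=1: a=9, p=19, q=9
  k=2: a=5, p=97, q=46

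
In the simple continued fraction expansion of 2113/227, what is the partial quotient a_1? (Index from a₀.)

2113 = 9·227 + 70   →  a_0 = 9
227 = 3·70 + 17   →  a_1 = 3

3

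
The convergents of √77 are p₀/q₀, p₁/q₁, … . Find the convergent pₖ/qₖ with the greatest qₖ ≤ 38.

√77 = [8; 1, 3, 2, 3, 1, 16, …] (period length 6).
Convergents:
  p_0/q_0 = 8/1
  p_1/q_1 = 9/1
  p_2/q_2 = 35/4
  p_3/q_3 = 79/9
  p_4/q_4 = 272/31
  p_5/q_5 = 351/40
q_4 = 31 ≤ 38 < 40 = q_5, so the answer is 272/31.

272/31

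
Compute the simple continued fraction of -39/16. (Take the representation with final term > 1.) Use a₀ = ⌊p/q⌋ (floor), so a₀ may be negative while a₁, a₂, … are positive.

-39 = -3*16 + 9
16 = 1*9 + 7
9 = 1*7 + 2
7 = 3*2 + 1
2 = 2*1 + 0  (stop)
So -39/16 = [-3; 1, 1, 3, 2].

[-3; 1, 1, 3, 2]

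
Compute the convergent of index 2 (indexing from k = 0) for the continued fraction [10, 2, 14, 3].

304/29

Using pₖ = aₖpₖ₋₁ + pₖ₋₂, qₖ = aₖqₖ₋₁ + qₖ₋₂ (with p₋₁=1, p₋₂=0, q₋₁=0, q₋₂=1):
  k=0: a=10, p=10, q=1
  k=1: a=2, p=21, q=2
  k=2: a=14, p=304, q=29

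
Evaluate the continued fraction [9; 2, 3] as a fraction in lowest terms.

66/7

Fold from the inside: start with 3/1.
  2 + 1/3 = 7/3
  9 + 3/7 = 66/7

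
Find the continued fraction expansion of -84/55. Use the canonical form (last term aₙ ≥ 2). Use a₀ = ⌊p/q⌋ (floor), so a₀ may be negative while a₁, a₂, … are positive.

-84 = -2*55 + 26
55 = 2*26 + 3
26 = 8*3 + 2
3 = 1*2 + 1
2 = 2*1 + 0  (stop)
So -84/55 = [-2; 2, 8, 1, 2].

[-2; 2, 8, 1, 2]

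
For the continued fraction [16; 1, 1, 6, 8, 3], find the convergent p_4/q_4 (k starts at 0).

1753/106

Using pₖ = aₖpₖ₋₁ + pₖ₋₂, qₖ = aₖqₖ₋₁ + qₖ₋₂ (with p₋₁=1, p₋₂=0, q₋₁=0, q₋₂=1):
  k=0: a=16, p=16, q=1
  k=1: a=1, p=17, q=1
  k=2: a=1, p=33, q=2
  k=3: a=6, p=215, q=13
  k=4: a=8, p=1753, q=106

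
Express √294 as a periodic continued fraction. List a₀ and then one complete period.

[17; 6, 1, 4, 1, 6, 34]

a₀ = ⌊√294⌋ = 17.
With m₀=0, d₀=1 and mₖ₊₁ = dₖaₖ − mₖ, dₖ₊₁ = (n − mₖ₊₁²)/dₖ, aₖ₊₁ = ⌊(a₀+mₖ₊₁)/dₖ₊₁⌋:
  k=1: m=17, d=5, a=6
  k=2: m=13, d=25, a=1
  k=3: m=12, d=6, a=4
  k=4: m=12, d=25, a=1
  k=5: m=13, d=5, a=6
  k=6: m=17, d=1, a=34
d=1 and a=2a₀=34 at k=6, so the next step gives (m, d) = (17, 5) again — its k=1 value — and the period has length 6.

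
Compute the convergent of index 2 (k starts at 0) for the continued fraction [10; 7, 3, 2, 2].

Using pₖ = aₖpₖ₋₁ + pₖ₋₂, qₖ = aₖqₖ₋₁ + qₖ₋₂ (with p₋₁=1, p₋₂=0, q₋₁=0, q₋₂=1):
  k=0: a=10, p=10, q=1
  k=1: a=7, p=71, q=7
  k=2: a=3, p=223, q=22

223/22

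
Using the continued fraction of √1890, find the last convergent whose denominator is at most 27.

826/19

√1890 = [43; 2, 9, 6, 9, 2, 86, …] (period length 6).
Convergents:
  p_0/q_0 = 43/1
  p_1/q_1 = 87/2
  p_2/q_2 = 826/19
  p_3/q_3 = 5043/116
q_2 = 19 ≤ 27 < 116 = q_3, so the answer is 826/19.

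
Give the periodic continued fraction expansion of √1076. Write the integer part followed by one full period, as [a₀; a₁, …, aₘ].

a₀ = ⌊√1076⌋ = 32.
With m₀=0, d₀=1 and mₖ₊₁ = dₖaₖ − mₖ, dₖ₊₁ = (n − mₖ₊₁²)/dₖ, aₖ₊₁ = ⌊(a₀+mₖ₊₁)/dₖ₊₁⌋:
  k=1: m=32, d=52, a=1
  k=2: m=20, d=13, a=4
  k=3: m=32, d=4, a=16
  k=4: m=32, d=13, a=4
  k=5: m=20, d=52, a=1
  k=6: m=32, d=1, a=64
d=1 and a=2a₀=64 at k=6, so the next step gives (m, d) = (32, 52) again — its k=1 value — and the period has length 6.

[32; 1, 4, 16, 4, 1, 64]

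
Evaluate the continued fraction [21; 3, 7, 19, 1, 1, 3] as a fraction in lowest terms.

Fold from the inside: start with 3/1.
  1 + 1/3 = 4/3
  1 + 3/4 = 7/4
  19 + 4/7 = 137/7
  7 + 7/137 = 966/137
  3 + 137/966 = 3035/966
  21 + 966/3035 = 64701/3035

64701/3035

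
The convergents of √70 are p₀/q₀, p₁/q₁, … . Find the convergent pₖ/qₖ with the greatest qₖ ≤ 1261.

8467/1012

√70 = [8; 2, 1, 2, 1, 2, 16, …] (period length 6).
Convergents:
  p_0/q_0 = 8/1
  p_1/q_1 = 17/2
  p_2/q_2 = 25/3
  p_3/q_3 = 67/8
  p_4/q_4 = 92/11
  p_5/q_5 = 251/30
  p_6/q_6 = 4108/491
  p_7/q_7 = 8467/1012
  p_8/q_8 = 12575/1503
q_7 = 1012 ≤ 1261 < 1503 = q_8, so the answer is 8467/1012.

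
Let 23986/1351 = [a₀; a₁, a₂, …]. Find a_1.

1

23986 = 17·1351 + 1019   →  a_0 = 17
1351 = 1·1019 + 332   →  a_1 = 1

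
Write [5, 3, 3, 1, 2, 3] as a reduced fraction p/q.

Using pₖ = aₖpₖ₋₁ + pₖ₋₂ and qₖ = aₖqₖ₋₁ + qₖ₋₂:
  k=0: a=5, p=5, q=1
  k=1: a=3, p=16, q=3
  k=2: a=3, p=53, q=10
  k=3: a=1, p=69, q=13
  k=4: a=2, p=191, q=36
  k=5: a=3, p=642, q=121

642/121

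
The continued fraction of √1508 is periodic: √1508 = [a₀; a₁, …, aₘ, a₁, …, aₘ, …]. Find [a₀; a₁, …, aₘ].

a₀ = ⌊√1508⌋ = 38.

[38; 1, 4, 1, 76]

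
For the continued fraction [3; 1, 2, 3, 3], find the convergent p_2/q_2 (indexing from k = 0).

Using pₖ = aₖpₖ₋₁ + pₖ₋₂, qₖ = aₖqₖ₋₁ + qₖ₋₂ (with p₋₁=1, p₋₂=0, q₋₁=0, q₋₂=1):
  k=0: a=3, p=3, q=1
  k=1: a=1, p=4, q=1
  k=2: a=2, p=11, q=3

11/3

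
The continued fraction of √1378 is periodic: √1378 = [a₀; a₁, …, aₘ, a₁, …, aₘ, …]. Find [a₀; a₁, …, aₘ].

a₀ = ⌊√1378⌋ = 37.
With m₀=0, d₀=1 and mₖ₊₁ = dₖaₖ − mₖ, dₖ₊₁ = (n − mₖ₊₁²)/dₖ, aₖ₊₁ = ⌊(a₀+mₖ₊₁)/dₖ₊₁⌋:
  k=1: m=37, d=9, a=8
  k=2: m=35, d=17, a=4
  k=3: m=33, d=17, a=4
  k=4: m=35, d=9, a=8
  k=5: m=37, d=1, a=74
d=1 and a=2a₀=74 at k=5, so the next step gives (m, d) = (37, 9) again — its k=1 value — and the period has length 5.

[37; 8, 4, 4, 8, 74]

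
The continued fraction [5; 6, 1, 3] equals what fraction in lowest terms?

Fold from the inside: start with 3/1.
  1 + 1/3 = 4/3
  6 + 3/4 = 27/4
  5 + 4/27 = 139/27

139/27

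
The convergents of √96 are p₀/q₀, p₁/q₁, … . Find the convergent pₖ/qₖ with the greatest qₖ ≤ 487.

√96 = [9; 1, 3, 1, 18, …] (period length 4).
Convergents:
  p_0/q_0 = 9/1
  p_1/q_1 = 10/1
  p_2/q_2 = 39/4
  p_3/q_3 = 49/5
  p_4/q_4 = 921/94
  p_5/q_5 = 970/99
  p_6/q_6 = 3831/391
  p_7/q_7 = 4801/490
q_6 = 391 ≤ 487 < 490 = q_7, so the answer is 3831/391.

3831/391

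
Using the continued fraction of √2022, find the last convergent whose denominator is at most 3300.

√2022 = [44; 1, 28, 1, 88, …] (period length 4).
Convergents:
  p_0/q_0 = 44/1
  p_1/q_1 = 45/1
  p_2/q_2 = 1304/29
  p_3/q_3 = 1349/30
  p_4/q_4 = 120016/2669
  p_5/q_5 = 121365/2699
  p_6/q_6 = 3518236/78241
q_5 = 2699 ≤ 3300 < 78241 = q_6, so the answer is 121365/2699.

121365/2699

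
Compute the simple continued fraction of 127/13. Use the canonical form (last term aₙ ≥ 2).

[9; 1, 3, 3]

127 = 9*13 + 10
13 = 1*10 + 3
10 = 3*3 + 1
3 = 3*1 + 0  (stop)
So 127/13 = [9; 1, 3, 3].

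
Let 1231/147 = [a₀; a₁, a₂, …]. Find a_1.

2

1231 = 8·147 + 55   →  a_0 = 8
147 = 2·55 + 37   →  a_1 = 2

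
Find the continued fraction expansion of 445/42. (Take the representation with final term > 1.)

[10; 1, 1, 2, 8]

445 = 10*42 + 25
42 = 1*25 + 17
25 = 1*17 + 8
17 = 2*8 + 1
8 = 8*1 + 0  (stop)
So 445/42 = [10; 1, 1, 2, 8].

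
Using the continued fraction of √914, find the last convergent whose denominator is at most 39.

√914 = [30; 4, 3, 3, 4, 60, …] (period length 5).
Convergents:
  p_0/q_0 = 30/1
  p_1/q_1 = 121/4
  p_2/q_2 = 393/13
  p_3/q_3 = 1300/43
q_2 = 13 ≤ 39 < 43 = q_3, so the answer is 393/13.

393/13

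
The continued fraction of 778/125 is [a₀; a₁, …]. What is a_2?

2

778 = 6·125 + 28   →  a_0 = 6
125 = 4·28 + 13   →  a_1 = 4
28 = 2·13 + 2   →  a_2 = 2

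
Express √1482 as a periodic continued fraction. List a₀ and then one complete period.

a₀ = ⌊√1482⌋ = 38.
With m₀=0, d₀=1 and mₖ₊₁ = dₖaₖ − mₖ, dₖ₊₁ = (n − mₖ₊₁²)/dₖ, aₖ₊₁ = ⌊(a₀+mₖ₊₁)/dₖ₊₁⌋:
  k=1: m=38, d=38, a=2
  k=2: m=38, d=1, a=76
d=1 and a=2a₀=76 at k=2, so the next step gives (m, d) = (38, 38) again — its k=1 value — and the period has length 2.

[38; 2, 76]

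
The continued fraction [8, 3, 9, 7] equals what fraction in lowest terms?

Using pₖ = aₖpₖ₋₁ + pₖ₋₂ and qₖ = aₖqₖ₋₁ + qₖ₋₂:
  k=0: a=8, p=8, q=1
  k=1: a=3, p=25, q=3
  k=2: a=9, p=233, q=28
  k=3: a=7, p=1656, q=199

1656/199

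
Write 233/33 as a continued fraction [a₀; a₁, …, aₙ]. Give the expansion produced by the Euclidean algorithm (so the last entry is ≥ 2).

233 = 7·33 + 2
33 = 16·2 + 1
2 = 2·1 + 0  (stop)
So 233/33 = [7; 16, 2].

[7; 16, 2]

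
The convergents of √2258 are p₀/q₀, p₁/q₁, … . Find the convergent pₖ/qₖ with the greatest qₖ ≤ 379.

16774/353

√2258 = [47; 1, 1, 13, 13, 1, 1, 94, …] (period length 7).
Convergents:
  p_0/q_0 = 47/1
  p_1/q_1 = 48/1
  p_2/q_2 = 95/2
  p_3/q_3 = 1283/27
  p_4/q_4 = 16774/353
  p_5/q_5 = 18057/380
q_4 = 353 ≤ 379 < 380 = q_5, so the answer is 16774/353.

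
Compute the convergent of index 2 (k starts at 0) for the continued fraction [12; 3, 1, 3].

Using pₖ = aₖpₖ₋₁ + pₖ₋₂, qₖ = aₖqₖ₋₁ + qₖ₋₂ (with p₋₁=1, p₋₂=0, q₋₁=0, q₋₂=1):
  k=0: a=12, p=12, q=1
  k=1: a=3, p=37, q=3
  k=2: a=1, p=49, q=4

49/4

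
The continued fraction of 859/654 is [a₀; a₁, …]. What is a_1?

3

859 = 1·654 + 205   →  a_0 = 1
654 = 3·205 + 39   →  a_1 = 3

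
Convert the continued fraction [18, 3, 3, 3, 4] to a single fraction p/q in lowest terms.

2599/142

Fold from the inside: start with 4/1.
  3 + 1/4 = 13/4
  3 + 4/13 = 43/13
  3 + 13/43 = 142/43
  18 + 43/142 = 2599/142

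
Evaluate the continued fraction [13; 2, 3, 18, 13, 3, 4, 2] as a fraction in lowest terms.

Using pₖ = aₖpₖ₋₁ + pₖ₋₂ and qₖ = aₖqₖ₋₁ + qₖ₋₂:
  k=0: a=13, p=13, q=1
  k=1: a=2, p=27, q=2
  k=2: a=3, p=94, q=7
  k=3: a=18, p=1719, q=128
  k=4: a=13, p=22441, q=1671
  k=5: a=3, p=69042, q=5141
  k=6: a=4, p=298609, q=22235
  k=7: a=2, p=666260, q=49611

666260/49611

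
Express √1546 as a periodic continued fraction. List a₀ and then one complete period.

a₀ = ⌊√1546⌋ = 39.

[39; 3, 7, 1, 1, 7, 3, 78]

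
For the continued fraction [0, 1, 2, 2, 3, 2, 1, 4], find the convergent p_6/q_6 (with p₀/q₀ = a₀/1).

Using pₖ = aₖpₖ₋₁ + pₖ₋₂, qₖ = aₖqₖ₋₁ + qₖ₋₂ (with p₋₁=1, p₋₂=0, q₋₁=0, q₋₂=1):
  k=0: a=0, p=0, q=1
  k=1: a=1, p=1, q=1
  k=2: a=2, p=2, q=3
  k=3: a=2, p=5, q=7
  k=4: a=3, p=17, q=24
  k=5: a=2, p=39, q=55
  k=6: a=1, p=56, q=79

56/79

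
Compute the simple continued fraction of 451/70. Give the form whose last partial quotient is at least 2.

[6; 2, 3, 1, 7]

451 = 6·70 + 31
70 = 2·31 + 8
31 = 3·8 + 7
8 = 1·7 + 1
7 = 7·1 + 0  (stop)
So 451/70 = [6; 2, 3, 1, 7].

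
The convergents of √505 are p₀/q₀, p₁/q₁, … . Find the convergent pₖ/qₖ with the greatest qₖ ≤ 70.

√505 = [22; 2, 8, 2, 44, …] (period length 4).
Convergents:
  p_0/q_0 = 22/1
  p_1/q_1 = 45/2
  p_2/q_2 = 382/17
  p_3/q_3 = 809/36
  p_4/q_4 = 35978/1601
q_3 = 36 ≤ 70 < 1601 = q_4, so the answer is 809/36.

809/36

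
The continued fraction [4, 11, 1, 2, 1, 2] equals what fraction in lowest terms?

Fold from the inside: start with 2/1.
  1 + 1/2 = 3/2
  2 + 2/3 = 8/3
  1 + 3/8 = 11/8
  11 + 8/11 = 129/11
  4 + 11/129 = 527/129

527/129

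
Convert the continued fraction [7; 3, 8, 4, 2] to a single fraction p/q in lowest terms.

Using pₖ = aₖpₖ₋₁ + pₖ₋₂ and qₖ = aₖqₖ₋₁ + qₖ₋₂:
  k=0: a=7, p=7, q=1
  k=1: a=3, p=22, q=3
  k=2: a=8, p=183, q=25
  k=3: a=4, p=754, q=103
  k=4: a=2, p=1691, q=231

1691/231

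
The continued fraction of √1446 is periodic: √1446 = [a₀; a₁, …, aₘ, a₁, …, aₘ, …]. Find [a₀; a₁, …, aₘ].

[38; 38, 76]

a₀ = ⌊√1446⌋ = 38.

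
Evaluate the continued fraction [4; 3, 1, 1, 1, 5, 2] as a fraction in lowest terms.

Fold from the inside: start with 2/1.
  5 + 1/2 = 11/2
  1 + 2/11 = 13/11
  1 + 11/13 = 24/13
  1 + 13/24 = 37/24
  3 + 24/37 = 135/37
  4 + 37/135 = 577/135

577/135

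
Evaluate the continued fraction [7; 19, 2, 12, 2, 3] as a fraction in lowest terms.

24863/3526

Fold from the inside: start with 3/1.
  2 + 1/3 = 7/3
  12 + 3/7 = 87/7
  2 + 7/87 = 181/87
  19 + 87/181 = 3526/181
  7 + 181/3526 = 24863/3526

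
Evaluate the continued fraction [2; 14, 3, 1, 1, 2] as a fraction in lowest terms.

532/257

Using pₖ = aₖpₖ₋₁ + pₖ₋₂ and qₖ = aₖqₖ₋₁ + qₖ₋₂:
  k=0: a=2, p=2, q=1
  k=1: a=14, p=29, q=14
  k=2: a=3, p=89, q=43
  k=3: a=1, p=118, q=57
  k=4: a=1, p=207, q=100
  k=5: a=2, p=532, q=257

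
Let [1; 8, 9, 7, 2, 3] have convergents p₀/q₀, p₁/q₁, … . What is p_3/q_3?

583/519

Using pₖ = aₖpₖ₋₁ + pₖ₋₂, qₖ = aₖqₖ₋₁ + qₖ₋₂ (with p₋₁=1, p₋₂=0, q₋₁=0, q₋₂=1):
  k=0: a=1, p=1, q=1
  k=1: a=8, p=9, q=8
  k=2: a=9, p=82, q=73
  k=3: a=7, p=583, q=519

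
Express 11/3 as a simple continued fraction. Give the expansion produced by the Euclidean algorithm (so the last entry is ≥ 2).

11 = 3*3 + 2
3 = 1*2 + 1
2 = 2*1 + 0  (stop)
So 11/3 = [3; 1, 2].

[3; 1, 2]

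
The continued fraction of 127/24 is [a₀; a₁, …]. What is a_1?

3

127 = 5·24 + 7   →  a_0 = 5
24 = 3·7 + 3   →  a_1 = 3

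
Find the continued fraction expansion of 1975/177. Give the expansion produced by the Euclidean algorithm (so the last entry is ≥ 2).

[11; 6, 3, 9]

1975 = 11·177 + 28
177 = 6·28 + 9
28 = 3·9 + 1
9 = 9·1 + 0  (stop)
So 1975/177 = [11; 6, 3, 9].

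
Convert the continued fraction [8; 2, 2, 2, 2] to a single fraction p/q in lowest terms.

Using pₖ = aₖpₖ₋₁ + pₖ₋₂ and qₖ = aₖqₖ₋₁ + qₖ₋₂:
  k=0: a=8, p=8, q=1
  k=1: a=2, p=17, q=2
  k=2: a=2, p=42, q=5
  k=3: a=2, p=101, q=12
  k=4: a=2, p=244, q=29

244/29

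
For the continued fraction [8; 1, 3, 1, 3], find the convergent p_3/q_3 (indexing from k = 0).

Using pₖ = aₖpₖ₋₁ + pₖ₋₂, qₖ = aₖqₖ₋₁ + qₖ₋₂ (with p₋₁=1, p₋₂=0, q₋₁=0, q₋₂=1):
  k=0: a=8, p=8, q=1
  k=1: a=1, p=9, q=1
  k=2: a=3, p=35, q=4
  k=3: a=1, p=44, q=5

44/5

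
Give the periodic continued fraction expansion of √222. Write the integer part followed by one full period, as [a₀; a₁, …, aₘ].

[14; 1, 8, 1, 28]

a₀ = ⌊√222⌋ = 14.
With m₀=0, d₀=1 and mₖ₊₁ = dₖaₖ − mₖ, dₖ₊₁ = (n − mₖ₊₁²)/dₖ, aₖ₊₁ = ⌊(a₀+mₖ₊₁)/dₖ₊₁⌋:
  k=1: m=14, d=26, a=1
  k=2: m=12, d=3, a=8
  k=3: m=12, d=26, a=1
  k=4: m=14, d=1, a=28
d=1 and a=2a₀=28 at k=4, so the next step gives (m, d) = (14, 26) again — its k=1 value — and the period has length 4.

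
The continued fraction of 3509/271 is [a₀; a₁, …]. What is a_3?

2

3509 = 12·271 + 257   →  a_0 = 12
271 = 1·257 + 14   →  a_1 = 1
257 = 18·14 + 5   →  a_2 = 18
14 = 2·5 + 4   →  a_3 = 2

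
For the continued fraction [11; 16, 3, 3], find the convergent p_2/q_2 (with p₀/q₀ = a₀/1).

542/49

Using pₖ = aₖpₖ₋₁ + pₖ₋₂, qₖ = aₖqₖ₋₁ + qₖ₋₂ (with p₋₁=1, p₋₂=0, q₋₁=0, q₋₂=1):
  k=0: a=11, p=11, q=1
  k=1: a=16, p=177, q=16
  k=2: a=3, p=542, q=49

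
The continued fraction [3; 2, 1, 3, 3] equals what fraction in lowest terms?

121/36

Fold from the inside: start with 3/1.
  3 + 1/3 = 10/3
  1 + 3/10 = 13/10
  2 + 10/13 = 36/13
  3 + 13/36 = 121/36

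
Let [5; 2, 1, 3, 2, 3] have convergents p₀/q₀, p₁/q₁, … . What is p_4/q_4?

134/25

Using pₖ = aₖpₖ₋₁ + pₖ₋₂, qₖ = aₖqₖ₋₁ + qₖ₋₂ (with p₋₁=1, p₋₂=0, q₋₁=0, q₋₂=1):
  k=0: a=5, p=5, q=1
  k=1: a=2, p=11, q=2
  k=2: a=1, p=16, q=3
  k=3: a=3, p=59, q=11
  k=4: a=2, p=134, q=25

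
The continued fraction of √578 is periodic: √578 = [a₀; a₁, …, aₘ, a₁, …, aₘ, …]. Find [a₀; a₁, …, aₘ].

a₀ = ⌊√578⌋ = 24.

[24; 24, 48]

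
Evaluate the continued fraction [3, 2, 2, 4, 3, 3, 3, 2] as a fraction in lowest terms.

Using pₖ = aₖpₖ₋₁ + pₖ₋₂ and qₖ = aₖqₖ₋₁ + qₖ₋₂:
  k=0: a=3, p=3, q=1
  k=1: a=2, p=7, q=2
  k=2: a=2, p=17, q=5
  k=3: a=4, p=75, q=22
  k=4: a=3, p=242, q=71
  k=5: a=3, p=801, q=235
  k=6: a=3, p=2645, q=776
  k=7: a=2, p=6091, q=1787

6091/1787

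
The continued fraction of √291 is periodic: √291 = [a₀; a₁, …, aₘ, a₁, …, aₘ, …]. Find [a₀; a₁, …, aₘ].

[17; 17, 34]

a₀ = ⌊√291⌋ = 17.
With m₀=0, d₀=1 and mₖ₊₁ = dₖaₖ − mₖ, dₖ₊₁ = (n − mₖ₊₁²)/dₖ, aₖ₊₁ = ⌊(a₀+mₖ₊₁)/dₖ₊₁⌋:
  k=1: m=17, d=2, a=17
  k=2: m=17, d=1, a=34
d=1 and a=2a₀=34 at k=2, so the next step gives (m, d) = (17, 2) again — its k=1 value — and the period has length 2.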